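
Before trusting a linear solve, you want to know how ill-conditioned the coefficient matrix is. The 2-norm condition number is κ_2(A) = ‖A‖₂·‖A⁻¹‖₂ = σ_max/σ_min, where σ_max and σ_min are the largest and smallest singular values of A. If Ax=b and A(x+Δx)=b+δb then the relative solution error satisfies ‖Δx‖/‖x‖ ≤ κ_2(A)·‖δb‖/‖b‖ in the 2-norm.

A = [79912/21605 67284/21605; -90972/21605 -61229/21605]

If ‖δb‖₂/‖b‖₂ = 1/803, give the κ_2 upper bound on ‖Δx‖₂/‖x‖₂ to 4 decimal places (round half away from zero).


form AᵀA = [17433808/555025 13016556/555025; 13016556/555025 9840817/555025] with trace 1090985/22201 and determinant 153664/22201
char-poly roots: 49 and 3136/22201
so κ_2 = √(49 / (3136/22201)) = 18.6250
bound on ‖Δx‖/‖x‖: κ·ε = 18.6250·1/803 = 0.0232

0.0232


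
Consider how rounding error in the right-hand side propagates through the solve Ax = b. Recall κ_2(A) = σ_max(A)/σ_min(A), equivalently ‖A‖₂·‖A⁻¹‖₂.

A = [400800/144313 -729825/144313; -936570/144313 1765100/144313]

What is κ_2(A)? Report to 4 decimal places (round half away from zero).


M = AᵀA = [6140852100/123232201 -11512743000/123232201; -11512743000/123232201 21587115625/123232201]. tr(M)=95944525/426409, det(M)=562500/426409
λ_max, λ_min = (95944525/426409 ± √9204392457225625/181824635281)/2 = 225, 2500/426409
σ_max=√225=15, σ_min=√(2500/426409)=(50/653) → κ = 195.9000

195.9000


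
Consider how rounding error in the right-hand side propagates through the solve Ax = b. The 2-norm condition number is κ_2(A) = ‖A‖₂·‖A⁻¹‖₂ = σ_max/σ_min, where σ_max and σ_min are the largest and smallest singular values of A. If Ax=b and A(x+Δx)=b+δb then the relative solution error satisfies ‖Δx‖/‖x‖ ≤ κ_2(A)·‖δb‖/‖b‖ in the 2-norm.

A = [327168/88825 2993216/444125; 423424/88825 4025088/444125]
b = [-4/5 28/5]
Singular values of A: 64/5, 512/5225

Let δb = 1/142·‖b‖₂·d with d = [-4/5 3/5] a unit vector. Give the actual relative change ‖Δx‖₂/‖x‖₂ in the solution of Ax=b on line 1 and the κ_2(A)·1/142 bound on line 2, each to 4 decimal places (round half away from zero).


largest singular value 64/5, smallest 512/5225
condition number: (64/5) ÷ (512/5225) = 130.6250
worst-case relative error ≤ 130.6250 × 1/142 = 0.9199
solve Ax = b  →  x = [-35.8709 19.4853]
2-norm of b is 5.6569; of x, 40.8215
Δx = A⁻¹·δb where δb = 1/142·5.6569·d; ‖Δx‖ = 0.4065
dividing the unrounded norms, ‖Δx‖/‖x‖ = 0.0100
tightness: 0.0100 against a bound of 0.9199 (unrounded ratio ≈ 0.0108)

0.0100
0.9199


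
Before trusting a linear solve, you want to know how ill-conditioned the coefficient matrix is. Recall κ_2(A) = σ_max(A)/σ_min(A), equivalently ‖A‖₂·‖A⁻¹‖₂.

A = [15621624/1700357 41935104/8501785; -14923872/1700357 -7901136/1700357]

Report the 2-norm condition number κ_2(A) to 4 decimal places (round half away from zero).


344.9000

M = AᵀA = [555002487360/3437828689 1479990652416/17189143445; 1479990652416/17189143445 3946791557376/85945717225]. tr(M)=61667313984/297390025, det(M)=107495424/297390025
λ_max, λ_min = (61667313984/297390025 ± √3802729741733918969856/88440826969500625)/2 = 5184/25, 20736/11895601
κ_2(A) = √(λ_max/λ_min) = √((5184/25) / (20736/11895601)) = 344.9000


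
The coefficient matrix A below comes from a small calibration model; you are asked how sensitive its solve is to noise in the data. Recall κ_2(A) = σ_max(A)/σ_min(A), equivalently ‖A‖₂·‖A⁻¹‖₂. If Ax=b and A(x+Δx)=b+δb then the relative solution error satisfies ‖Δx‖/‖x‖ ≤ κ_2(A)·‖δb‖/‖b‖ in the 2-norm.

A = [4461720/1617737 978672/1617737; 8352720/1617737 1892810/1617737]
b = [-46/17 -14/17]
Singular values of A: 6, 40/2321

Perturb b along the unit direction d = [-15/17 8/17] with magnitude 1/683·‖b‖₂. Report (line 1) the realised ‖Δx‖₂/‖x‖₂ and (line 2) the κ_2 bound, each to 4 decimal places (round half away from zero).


σ_max = 6, σ_min = 40/2321
κ_2(A) = 6 / (40/2321) = 348.1500
bound on ‖Δx‖/‖x‖: κ·ε = 348.1500·1/683 = 0.5097
solve Ax = b  →  x = [-25.7996 113.1463]
‖b‖₂ = 2.8284 and ‖x‖₂ = 116.0505
Δx = A⁻¹·δb where δb = 1/683·2.8284·d; ‖Δx‖ = 0.2403
realised ‖Δx‖/‖x‖ = 0.0021
realised/bound (from unrounded values) ≈ 0.0041

0.0021
0.5097


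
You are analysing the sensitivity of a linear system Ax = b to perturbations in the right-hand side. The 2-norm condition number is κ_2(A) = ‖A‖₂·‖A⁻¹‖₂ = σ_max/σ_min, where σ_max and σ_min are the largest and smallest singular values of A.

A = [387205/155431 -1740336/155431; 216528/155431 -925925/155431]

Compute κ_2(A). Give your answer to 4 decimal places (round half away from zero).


M = AᵀA = [681010681/83594449 -3025451520/83594449; -3025451520/83594449 13446735289/83594449]. tr(M)=8404370/49729, det(M)=28561/49729
eigenvalues of AᵀA: λ = (tr ± √(tr²−4·det))/2 = 169, 169/49729
κ_2(A) = √(λ_max/λ_min) = √(169 / (169/49729)) = 223.0000

223.0000


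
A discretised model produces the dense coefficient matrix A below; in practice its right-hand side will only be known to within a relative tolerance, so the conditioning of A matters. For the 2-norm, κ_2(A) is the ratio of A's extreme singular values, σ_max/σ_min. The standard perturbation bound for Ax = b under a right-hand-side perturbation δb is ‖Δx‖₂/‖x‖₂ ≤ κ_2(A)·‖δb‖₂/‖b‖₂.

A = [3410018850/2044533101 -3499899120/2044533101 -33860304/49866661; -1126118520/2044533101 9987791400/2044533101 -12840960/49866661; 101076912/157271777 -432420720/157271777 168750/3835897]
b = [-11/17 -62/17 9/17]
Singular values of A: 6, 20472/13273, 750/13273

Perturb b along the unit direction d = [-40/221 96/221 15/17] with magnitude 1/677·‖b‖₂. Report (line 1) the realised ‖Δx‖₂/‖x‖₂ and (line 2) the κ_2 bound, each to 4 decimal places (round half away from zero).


0.0055
0.1568

from the listed singular values, σ₁ = 6, σ_n = 750/13273
κ_2(A) = 6 / (750/13273) = 106.1840
perturbation bound = 106.1840·1/677 = 0.1568
solve Ax = b  →  x = [-9.1315 -2.5671 -15.0051]
‖b‖ = 3.7417, ‖x‖ = 17.7518
re-solving with b+δb shifts x by Δx of norm 0.0978
relative error = 0.0055
so the bound overstates the realised error by a factor of ≈ 28.4662 (computed from the unrounded values)


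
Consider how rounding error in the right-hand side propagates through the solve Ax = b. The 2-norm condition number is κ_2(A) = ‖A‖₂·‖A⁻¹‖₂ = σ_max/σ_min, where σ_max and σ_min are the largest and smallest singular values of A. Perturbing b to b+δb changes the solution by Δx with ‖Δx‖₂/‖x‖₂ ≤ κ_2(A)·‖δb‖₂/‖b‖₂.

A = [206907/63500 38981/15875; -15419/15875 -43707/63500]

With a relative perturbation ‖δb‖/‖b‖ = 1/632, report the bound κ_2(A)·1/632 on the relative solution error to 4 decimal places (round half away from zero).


form AᵀA = [74583097/6451600 3495744/403225; 3495744/403225 41956153/6451600] with trace 2330785/129032 and determinant 83521/4129024
λ_max, λ_min = (2330785/129032 ± √84862681344/260144641)/2 = 289/16, 289/258064
κ = σ_max/σ_min = (17/4)/(17/508) = 127.0000
perturbation bound = 127.0000·1/632 = 0.2009

0.2009


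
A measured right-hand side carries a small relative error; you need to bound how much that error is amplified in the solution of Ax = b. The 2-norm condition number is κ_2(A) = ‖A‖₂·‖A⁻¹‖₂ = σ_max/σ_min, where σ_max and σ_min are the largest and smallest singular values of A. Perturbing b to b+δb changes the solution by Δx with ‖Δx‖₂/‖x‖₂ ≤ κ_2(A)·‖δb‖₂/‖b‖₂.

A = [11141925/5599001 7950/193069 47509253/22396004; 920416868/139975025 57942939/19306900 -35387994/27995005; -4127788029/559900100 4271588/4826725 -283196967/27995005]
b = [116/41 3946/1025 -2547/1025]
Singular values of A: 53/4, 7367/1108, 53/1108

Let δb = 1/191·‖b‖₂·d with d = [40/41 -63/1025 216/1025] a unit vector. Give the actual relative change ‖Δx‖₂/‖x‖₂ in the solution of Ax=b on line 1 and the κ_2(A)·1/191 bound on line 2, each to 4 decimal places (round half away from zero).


σ_max = 53/4, σ_min = 53/1108
condition number: (53/4) ÷ (53/1108) = 277.0000
worst-case relative error ≤ 277.0000 × 1/191 = 1.4503
solve Ax = b  →  x = [-13.7516 37.1047 13.5136]
‖b‖ = 5.3852, ‖x‖ = 41.8148
with δb = [0.0275 -0.0017 0.0059], A·Δx = δb → ‖Δx‖ = 0.5894
dividing the unrounded norms, ‖Δx‖/‖x‖ = 0.0141
tightness: 0.0141 against a bound of 1.4503 (unrounded ratio ≈ 0.0097)

0.0141
1.4503


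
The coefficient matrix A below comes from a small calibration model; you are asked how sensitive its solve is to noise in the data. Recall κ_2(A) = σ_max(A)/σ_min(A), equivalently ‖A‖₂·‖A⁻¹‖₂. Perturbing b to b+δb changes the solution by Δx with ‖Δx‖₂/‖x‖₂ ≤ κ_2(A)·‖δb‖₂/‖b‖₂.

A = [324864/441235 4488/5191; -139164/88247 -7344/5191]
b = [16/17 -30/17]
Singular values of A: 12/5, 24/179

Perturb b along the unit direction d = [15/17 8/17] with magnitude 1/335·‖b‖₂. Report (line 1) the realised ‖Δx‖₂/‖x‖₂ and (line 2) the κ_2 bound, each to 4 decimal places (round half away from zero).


0.0534
0.0534

σ_max = 12/5, σ_min = 24/179
κ = σ_max/σ_min = (12/5)/(24/179) = 17.9000
bound on ‖Δx‖/‖x‖: κ·ε = 17.9000·1/335 = 0.0534
solve Ax = b  →  x = [0.6034 0.5747]
‖b‖ = 2.0000, ‖x‖ = 0.8333
re-solving with b+δb shifts x by Δx of norm 0.0445
relative error = 0.0534
tightness: 0.0534 against a bound of 0.0534; the bound is attained (ratio 1)


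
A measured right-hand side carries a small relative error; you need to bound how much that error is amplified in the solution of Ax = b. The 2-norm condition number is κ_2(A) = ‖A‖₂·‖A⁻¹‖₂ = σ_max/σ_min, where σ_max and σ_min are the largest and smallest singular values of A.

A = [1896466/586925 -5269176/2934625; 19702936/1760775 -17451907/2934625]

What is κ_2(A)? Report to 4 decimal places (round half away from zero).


form AᵀA = [672919898596/4960525761 -598131593752/8267542935; -598131593752/8267542935 531733237849/13779238225] with trace 74770230469/429111225 and determinant 1464100/1907161
solving λ² − 74770230469/429111225·λ + 1464100/1907161 = 0 gives λ = 4356/25, 75625/17164449
κ_2(A) = √(λ_max/λ_min) = √((4356/25) / (75625/17164449)) = 198.8640

198.8640


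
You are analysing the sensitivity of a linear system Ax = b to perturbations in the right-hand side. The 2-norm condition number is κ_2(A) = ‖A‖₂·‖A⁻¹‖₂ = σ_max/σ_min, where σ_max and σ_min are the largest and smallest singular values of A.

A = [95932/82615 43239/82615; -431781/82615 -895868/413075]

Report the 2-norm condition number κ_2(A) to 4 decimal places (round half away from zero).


AᵀA = [1790489/62465 18650016/1561625; 18650016/1561625 38865133/7808125]; tr = 20205866/600625, det = 707281/15015625
solving λ² − 20205866/600625·λ + 707281/15015625 = 0 gives λ = 841/25, 841/600625
κ = σ_max/σ_min = (29/5)/(29/775) = 155.0000

155.0000


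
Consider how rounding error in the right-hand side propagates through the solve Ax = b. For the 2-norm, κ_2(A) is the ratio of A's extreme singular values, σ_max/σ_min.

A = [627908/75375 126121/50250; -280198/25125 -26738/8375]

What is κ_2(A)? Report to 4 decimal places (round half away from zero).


M = AᵀA = [44034669172/227255625 4280943982/75751875; 4280943982/75751875 1665745993/101002500]. tr(M)=305808625/1454436, det(M)=707281/363609
char-poly roots: 841/4 and 3364/363609
κ = σ_max/σ_min = (29/2)/(58/603) = 150.7500

150.7500


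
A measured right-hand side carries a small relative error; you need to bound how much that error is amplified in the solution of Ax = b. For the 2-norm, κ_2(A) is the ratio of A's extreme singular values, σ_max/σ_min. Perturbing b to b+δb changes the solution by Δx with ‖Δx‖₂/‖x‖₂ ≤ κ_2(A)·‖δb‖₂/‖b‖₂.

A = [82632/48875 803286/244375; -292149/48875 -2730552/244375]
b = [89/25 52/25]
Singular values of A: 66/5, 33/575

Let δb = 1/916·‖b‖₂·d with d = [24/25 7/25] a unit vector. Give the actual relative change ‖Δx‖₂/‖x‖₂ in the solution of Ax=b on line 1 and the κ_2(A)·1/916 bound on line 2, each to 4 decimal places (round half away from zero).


largest singular value 66/5, smallest 33/575
condition number: (66/5) ÷ (33/575) = 230.0000
perturbation bound = 230.0000·1/916 = 0.2511
solve Ax = b  →  x = [-61.5330 32.7317]
‖b‖₂ = 4.1231 and ‖x‖₂ = 69.6970
re-solving with b+δb shifts x by Δx of norm 0.0784
dividing the unrounded norms, ‖Δx‖/‖x‖ = 0.0011
realised/bound (from unrounded values) ≈ 0.0045

0.0011
0.2511


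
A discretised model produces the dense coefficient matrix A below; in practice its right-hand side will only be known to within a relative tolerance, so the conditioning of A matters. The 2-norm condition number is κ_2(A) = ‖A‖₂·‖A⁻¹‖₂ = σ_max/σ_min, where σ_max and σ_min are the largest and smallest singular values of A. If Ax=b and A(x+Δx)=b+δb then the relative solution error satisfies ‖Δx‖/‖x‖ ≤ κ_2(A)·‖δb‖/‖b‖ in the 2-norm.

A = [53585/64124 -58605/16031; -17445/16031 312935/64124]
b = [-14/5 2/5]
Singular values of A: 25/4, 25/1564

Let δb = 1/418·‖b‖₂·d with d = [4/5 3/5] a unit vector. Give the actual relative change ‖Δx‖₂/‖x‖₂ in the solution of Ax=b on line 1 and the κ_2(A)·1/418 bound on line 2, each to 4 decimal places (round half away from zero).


0.0034
0.9354

largest singular value 25/4, smallest 25/1564
κ_2(A) = (25/4) / (25/1564) = 391.0000
κ_2(A)·‖δb‖/‖b‖ = 0.9354
solve Ax = b  →  x = [-122.1385 -27.1532]
2-norm of b is 2.8284; of x, 125.1204
with δb = [0.0054 0.0041], A·Δx = δb → ‖Δx‖ = 0.4233
dividing the unrounded norms, ‖Δx‖/‖x‖ = 0.0034
realised/bound (from unrounded values) ≈ 0.0036


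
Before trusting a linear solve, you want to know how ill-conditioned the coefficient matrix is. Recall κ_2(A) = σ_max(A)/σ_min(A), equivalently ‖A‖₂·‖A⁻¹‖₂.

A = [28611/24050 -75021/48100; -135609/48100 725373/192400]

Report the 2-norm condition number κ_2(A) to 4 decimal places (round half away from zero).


296.0000

M = AᵀA = [25638057/2738000 -136731969/10952000; -136731969/10952000 729250173/43808000]. tr(M)=227891817/8761600, det(M)=6765201/876160000
solving λ² − 227891817/8761600·λ + 6765201/876160000 = 0 gives λ = 2601/100, 2601/8761600
σ_max=√(2601/100)=(51/10), σ_min=√(2601/8761600)=(51/2960) → κ = 296.0000


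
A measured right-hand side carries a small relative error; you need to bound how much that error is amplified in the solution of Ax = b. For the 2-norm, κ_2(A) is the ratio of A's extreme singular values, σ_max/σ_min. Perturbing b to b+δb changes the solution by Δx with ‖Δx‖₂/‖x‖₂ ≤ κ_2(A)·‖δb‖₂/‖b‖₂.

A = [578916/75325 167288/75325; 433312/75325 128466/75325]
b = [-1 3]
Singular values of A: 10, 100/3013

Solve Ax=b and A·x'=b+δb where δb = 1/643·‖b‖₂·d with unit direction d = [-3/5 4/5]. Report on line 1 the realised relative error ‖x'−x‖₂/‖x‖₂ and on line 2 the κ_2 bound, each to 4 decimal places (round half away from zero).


from the listed singular values, σ₁ = 10, σ_n = 100/3013
κ = σ_max/σ_min = 10/(100/3013) = 301.3000
worst-case relative error ≤ 301.3000 × 1/643 = 0.4686
solve Ax = b  →  x = [-25.2132 86.8024]
2-norm of b is 3.1623; of x, 90.3901
re-solving with b+δb shifts x by Δx of norm 0.1482
dividing the unrounded norms, ‖Δx‖/‖x‖ = 0.0016
tightness: 0.0016 against a bound of 0.4686 (unrounded ratio ≈ 0.0035)

0.0016
0.4686


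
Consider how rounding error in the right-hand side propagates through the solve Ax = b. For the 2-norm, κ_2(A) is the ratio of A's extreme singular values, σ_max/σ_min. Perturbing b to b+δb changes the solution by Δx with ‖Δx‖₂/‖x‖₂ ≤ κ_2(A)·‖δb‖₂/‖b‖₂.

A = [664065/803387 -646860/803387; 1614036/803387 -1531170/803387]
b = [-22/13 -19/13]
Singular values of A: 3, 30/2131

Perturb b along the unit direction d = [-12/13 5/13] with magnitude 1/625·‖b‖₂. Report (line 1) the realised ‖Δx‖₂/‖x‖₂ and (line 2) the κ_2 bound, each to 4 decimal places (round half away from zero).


σ_max = 3, σ_min = 30/2131
condition number: 3 ÷ (30/2131) = 213.1000
bound on ‖Δx‖/‖x‖: κ·ε = 213.1000·1/625 = 0.3410
solve Ax = b  →  x = [48.5057 51.8977]
‖b‖ = 2.2361, ‖x‖ = 71.0365
δb = ε·‖b‖·d = [-0.0033 0.0014]; solving A·Δx = δb gives ‖Δx‖ = 0.2541
relative error = 0.0036
so the bound overstates the realised error by a factor of ≈ 95.3054 (computed from the unrounded values)

0.0036
0.3410


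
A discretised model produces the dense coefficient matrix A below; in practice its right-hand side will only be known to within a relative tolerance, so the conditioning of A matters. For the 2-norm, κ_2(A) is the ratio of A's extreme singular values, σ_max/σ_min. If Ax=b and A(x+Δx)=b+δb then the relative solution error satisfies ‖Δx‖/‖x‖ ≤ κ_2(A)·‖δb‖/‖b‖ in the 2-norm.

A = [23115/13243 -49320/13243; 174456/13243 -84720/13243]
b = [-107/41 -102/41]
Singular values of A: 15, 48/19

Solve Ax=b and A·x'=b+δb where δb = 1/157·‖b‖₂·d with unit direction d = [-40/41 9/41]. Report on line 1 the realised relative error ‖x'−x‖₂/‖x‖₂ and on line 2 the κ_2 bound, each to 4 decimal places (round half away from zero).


from the listed singular values, σ₁ = 15, σ_n = 48/19
κ = σ_max/σ_min = 15/(48/19) = 5.9375
bound on ‖Δx‖/‖x‖: κ·ε = 5.9375·1/157 = 0.0378
solve Ax = b  →  x = [0.1961 0.7926]
‖b‖ = 3.6056, ‖x‖ = 0.8165
δb = ε·‖b‖·d = [-0.0224 0.0050]; solving A·Δx = δb gives ‖Δx‖ = 0.0091
relative error = 0.0111
tightness: 0.0111 against a bound of 0.0378 (unrounded ratio ≈ 0.2944)

0.0111
0.0378


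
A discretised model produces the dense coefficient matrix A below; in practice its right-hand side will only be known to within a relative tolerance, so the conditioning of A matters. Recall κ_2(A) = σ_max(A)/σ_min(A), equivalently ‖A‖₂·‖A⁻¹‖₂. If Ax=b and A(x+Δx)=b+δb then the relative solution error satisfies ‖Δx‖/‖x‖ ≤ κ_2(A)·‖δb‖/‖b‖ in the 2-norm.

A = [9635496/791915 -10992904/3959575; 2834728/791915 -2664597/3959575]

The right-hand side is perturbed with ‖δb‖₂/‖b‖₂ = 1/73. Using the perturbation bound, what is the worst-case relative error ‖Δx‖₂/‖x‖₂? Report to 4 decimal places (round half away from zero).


form AᵀA = [4035138640000/25085174689 -907803921960/25085174689; -907803921960/25085174689 204710424841/25085174689] with trace 2522218361/14922769 and determinant 45697600/14922769
char-poly roots: 169 and 270400/14922769
κ_2(A) = √(λ_max/λ_min) = √(169 / (270400/14922769)) = 96.5750
perturbation bound = 96.5750·1/73 = 1.3229

1.3229


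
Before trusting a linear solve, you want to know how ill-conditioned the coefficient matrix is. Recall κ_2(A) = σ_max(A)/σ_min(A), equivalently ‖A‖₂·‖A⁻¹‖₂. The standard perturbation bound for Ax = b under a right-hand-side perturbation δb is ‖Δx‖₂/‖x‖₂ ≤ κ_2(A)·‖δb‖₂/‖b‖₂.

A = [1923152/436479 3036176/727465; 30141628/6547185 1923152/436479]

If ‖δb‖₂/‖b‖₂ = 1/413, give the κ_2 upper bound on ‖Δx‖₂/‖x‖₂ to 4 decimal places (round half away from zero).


M = AᵀA = [2069778004624/50969835225 131412822464/3397989015; 131412822464/3397989015 208594676224/5663315025]. tr(M)=938675408/12121245, det(M)=59969536/1515155625
char-poly roots: 1936/25 and 30976/60606225
σ_max=√(1936/25)=(44/5), σ_min=√(30976/60606225)=(176/7785) → κ = 389.2500
worst-case relative error ≤ 389.2500 × 1/413 = 0.9425

0.9425


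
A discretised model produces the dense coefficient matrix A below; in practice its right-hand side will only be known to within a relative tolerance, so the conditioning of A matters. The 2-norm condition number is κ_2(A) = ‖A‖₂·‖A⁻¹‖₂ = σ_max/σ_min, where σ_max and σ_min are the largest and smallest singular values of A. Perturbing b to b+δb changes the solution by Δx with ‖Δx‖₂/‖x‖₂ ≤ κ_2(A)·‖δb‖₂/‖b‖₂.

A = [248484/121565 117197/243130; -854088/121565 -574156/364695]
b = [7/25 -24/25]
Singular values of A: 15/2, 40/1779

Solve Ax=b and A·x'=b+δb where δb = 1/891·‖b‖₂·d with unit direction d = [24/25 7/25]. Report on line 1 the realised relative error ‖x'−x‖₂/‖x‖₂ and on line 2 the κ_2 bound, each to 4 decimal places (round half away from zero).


0.3744
0.3744

from the listed singular values, σ₁ = 15/2, σ_n = 40/1779
κ_2(A) = (15/2) / (40/1779) = 333.5625
κ_2(A)·‖δb‖/‖b‖ = 0.3744
solve Ax = b  →  x = [0.1301 0.0293]
2-norm of b is 1.0000; of x, 0.1333
δb = ε·‖b‖·d = [0.0011 0.0003]; solving A·Δx = δb gives ‖Δx‖ = 0.0499
relative error = 0.3744
so the bound is sharp here: realised error equals the bound


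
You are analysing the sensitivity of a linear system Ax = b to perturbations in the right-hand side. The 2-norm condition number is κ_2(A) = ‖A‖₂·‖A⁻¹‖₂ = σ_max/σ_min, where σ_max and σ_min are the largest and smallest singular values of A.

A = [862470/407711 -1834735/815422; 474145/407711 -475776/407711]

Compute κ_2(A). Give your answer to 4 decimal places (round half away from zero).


AᵀA = [3351792325/575184289 -3518300205/575184289; -3518300205/575184289 14780981761/2300737156]; tr = 33517421/2735716, det = 60025/2735716
λ_max, λ_min = (33517421/2735716 ± √1122760665079641/7484142032656)/2 = 49/4, 1225/683929
κ = σ_max/σ_min = (7/2)/(35/827) = 82.7000

82.7000


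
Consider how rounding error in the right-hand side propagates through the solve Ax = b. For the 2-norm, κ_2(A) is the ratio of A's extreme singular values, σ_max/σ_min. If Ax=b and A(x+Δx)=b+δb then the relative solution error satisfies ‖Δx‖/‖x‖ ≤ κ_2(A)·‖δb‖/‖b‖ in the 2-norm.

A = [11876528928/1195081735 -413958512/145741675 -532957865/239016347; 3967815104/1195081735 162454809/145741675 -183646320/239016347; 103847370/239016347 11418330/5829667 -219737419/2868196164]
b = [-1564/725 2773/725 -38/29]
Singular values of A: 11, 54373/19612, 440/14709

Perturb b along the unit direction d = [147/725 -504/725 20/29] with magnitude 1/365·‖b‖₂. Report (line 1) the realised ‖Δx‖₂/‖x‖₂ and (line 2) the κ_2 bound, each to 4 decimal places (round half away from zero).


largest singular value 11, smallest 440/14709
κ = σ_max/σ_min = 11/(440/14709) = 367.7250
bound on ‖Δx‖/‖x‖: κ·ε = 367.7250·1/365 = 1.0075
solve Ax = b  →  x = [-29.2848 0.7237 -130.4721]
2-norm of b is 4.5826; of x, 133.7202
Δx = A⁻¹·δb where δb = 1/365·4.5826·d; ‖Δx‖ = 0.4197
dividing the unrounded norms, ‖Δx‖/‖x‖ = 0.0031
tightness: 0.0031 against a bound of 1.0075 (unrounded ratio ≈ 0.0031)

0.0031
1.0075


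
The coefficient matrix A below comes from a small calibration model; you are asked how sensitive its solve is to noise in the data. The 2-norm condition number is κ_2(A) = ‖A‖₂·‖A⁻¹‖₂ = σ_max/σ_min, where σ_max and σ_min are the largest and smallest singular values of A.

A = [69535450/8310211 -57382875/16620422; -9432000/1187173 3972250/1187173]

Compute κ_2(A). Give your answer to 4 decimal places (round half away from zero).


M = AᵀA = [10932636602500/82116060481 -4555194834375/82116060481; -4555194834375/82116060481 7592667390625/328464241924]. tr(M)=303687655625/1943575396, det(M)=156250000/485893849
eigenvalues of AᵀA: λ = (tr ± √(tr²−4·det))/2 = 625/4, 1000000/485893849
so κ_2 = √((625/4) / (1000000/485893849)) = 275.5375

275.5375


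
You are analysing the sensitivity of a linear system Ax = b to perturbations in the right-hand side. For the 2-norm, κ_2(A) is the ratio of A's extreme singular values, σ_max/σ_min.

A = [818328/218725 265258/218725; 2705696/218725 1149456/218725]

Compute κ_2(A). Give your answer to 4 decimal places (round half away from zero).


form AᵀA = [983440192/5888077 409494960/5888077; 409494960/5888077 171275188/5888077] with trace 88824260/452929 and determinant 9834496/452929
char-poly roots: 196 and 50176/452929
so κ_2 = √(196 / (50176/452929)) = 42.0625

42.0625


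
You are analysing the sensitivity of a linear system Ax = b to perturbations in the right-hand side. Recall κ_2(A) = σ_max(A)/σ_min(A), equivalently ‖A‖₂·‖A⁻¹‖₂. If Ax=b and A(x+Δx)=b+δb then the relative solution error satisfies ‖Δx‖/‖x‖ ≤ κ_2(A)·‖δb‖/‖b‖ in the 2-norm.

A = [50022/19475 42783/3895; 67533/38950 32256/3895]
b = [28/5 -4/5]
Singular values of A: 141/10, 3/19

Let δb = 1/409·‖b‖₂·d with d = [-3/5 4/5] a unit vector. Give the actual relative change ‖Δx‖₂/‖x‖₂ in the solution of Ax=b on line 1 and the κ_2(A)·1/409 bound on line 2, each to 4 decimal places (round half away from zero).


largest singular value 141/10, smallest 3/19
κ = σ_max/σ_min = (141/10)/(3/19) = 89.3000
perturbation bound = 89.3000·1/409 = 0.2183
solve Ax = b  →  x = [24.7777 -5.2842]
2-norm of b is 5.6569; of x, 25.3349
with δb = [-0.0083 0.0111], A·Δx = δb → ‖Δx‖ = 0.0876
relative error = 0.0035
realised/bound (from unrounded values) ≈ 0.0158

0.0035
0.2183


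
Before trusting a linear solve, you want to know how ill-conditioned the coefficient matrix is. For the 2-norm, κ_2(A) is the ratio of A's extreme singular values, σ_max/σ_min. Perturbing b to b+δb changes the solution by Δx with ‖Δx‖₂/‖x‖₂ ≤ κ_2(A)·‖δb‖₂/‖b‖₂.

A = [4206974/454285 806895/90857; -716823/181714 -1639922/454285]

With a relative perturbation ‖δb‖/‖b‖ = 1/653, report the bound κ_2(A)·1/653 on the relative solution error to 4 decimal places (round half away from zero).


form AᵀA = [494913617041/4884612100 23564220057/244230605; 23564220057/244230605 112226820661/1221153025] with trace 224452057/1161620 and determinant 373301041/145202500
λ_max, λ_min = (224452057/1161620 ± √1259121240124084089/33734025610000)/2 = 19321/100, 19321/1452025
so κ_2 = √((19321/100) / (19321/1452025)) = 120.5000
bound on ‖Δx‖/‖x‖: κ·ε = 120.5000·1/653 = 0.1845

0.1845


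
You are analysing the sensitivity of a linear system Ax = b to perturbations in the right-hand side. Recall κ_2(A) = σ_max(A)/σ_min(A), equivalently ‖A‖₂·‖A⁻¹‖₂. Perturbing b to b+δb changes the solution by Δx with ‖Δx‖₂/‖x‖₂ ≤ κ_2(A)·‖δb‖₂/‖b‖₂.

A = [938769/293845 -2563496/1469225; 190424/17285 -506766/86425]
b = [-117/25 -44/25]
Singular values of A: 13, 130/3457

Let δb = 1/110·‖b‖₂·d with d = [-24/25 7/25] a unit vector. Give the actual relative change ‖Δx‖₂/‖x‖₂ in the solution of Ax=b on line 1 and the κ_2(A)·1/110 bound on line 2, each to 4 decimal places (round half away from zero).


0.0114
3.1427

largest singular value 13, smallest 130/3457
κ_2(A) = 13 / (130/3457) = 345.7000
κ_2(A)·‖δb‖/‖b‖ = 3.1427
solve Ax = b  →  x = [49.8525 93.9638]
‖b‖₂ = 5.0000 and ‖x‖₂ = 106.3695
δb = ε·‖b‖·d = [-0.0436 0.0127]; solving A·Δx = δb gives ‖Δx‖ = 1.2087
realised ‖Δx‖/‖x‖ = 0.0114
realised/bound (from unrounded values) ≈ 0.0036


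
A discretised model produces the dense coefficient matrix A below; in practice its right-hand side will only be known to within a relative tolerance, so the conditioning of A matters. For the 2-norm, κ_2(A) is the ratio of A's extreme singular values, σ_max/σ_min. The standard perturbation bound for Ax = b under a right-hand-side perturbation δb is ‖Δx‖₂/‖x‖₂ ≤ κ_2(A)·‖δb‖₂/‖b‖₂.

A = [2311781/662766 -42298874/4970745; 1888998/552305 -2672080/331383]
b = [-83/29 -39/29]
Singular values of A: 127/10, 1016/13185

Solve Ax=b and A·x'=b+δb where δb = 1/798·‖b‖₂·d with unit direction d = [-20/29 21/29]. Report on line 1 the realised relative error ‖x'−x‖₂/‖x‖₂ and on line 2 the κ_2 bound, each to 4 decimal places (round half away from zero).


0.0040
0.2065

σ_max = 127/10, σ_min = 1016/13185
condition number: (127/10) ÷ (1016/13185) = 164.8125
worst-case relative error ≤ 164.8125 × 1/798 = 0.2065
solve Ax = b  →  x = [11.8882 5.2093]
‖b‖ = 3.1623, ‖x‖ = 12.9795
δb = ε·‖b‖·d = [-0.0027 0.0029]; solving A·Δx = δb gives ‖Δx‖ = 0.0514
dividing the unrounded norms, ‖Δx‖/‖x‖ = 0.0040
so the bound overstates the realised error by a factor of ≈ 52.1269 (computed from the unrounded values)


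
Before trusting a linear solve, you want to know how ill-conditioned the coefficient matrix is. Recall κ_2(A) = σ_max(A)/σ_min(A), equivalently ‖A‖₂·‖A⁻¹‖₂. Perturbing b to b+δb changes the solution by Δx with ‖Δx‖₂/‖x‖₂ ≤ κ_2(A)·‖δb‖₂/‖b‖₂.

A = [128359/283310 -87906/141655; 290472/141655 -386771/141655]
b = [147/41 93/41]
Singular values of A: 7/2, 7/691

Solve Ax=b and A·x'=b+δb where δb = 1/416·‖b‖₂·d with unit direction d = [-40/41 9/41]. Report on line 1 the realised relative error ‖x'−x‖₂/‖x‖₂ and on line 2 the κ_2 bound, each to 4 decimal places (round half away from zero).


0.0034
0.8305

largest singular value 7/2, smallest 7/691
κ = σ_max/σ_min = (7/2)/(7/691) = 345.5000
worst-case relative error ≤ 345.5000 × 1/416 = 0.8305
solve Ax = b  →  x = [-236.4000 -178.3714]
‖b‖₂ = 4.2426 and ‖x‖₂ = 296.1441
Δx = A⁻¹·δb where δb = 1/416·4.2426·d; ‖Δx‖ = 1.0068
realised ‖Δx‖/‖x‖ = 0.0034
tightness: 0.0034 against a bound of 0.8305 (unrounded ratio ≈ 0.0041)


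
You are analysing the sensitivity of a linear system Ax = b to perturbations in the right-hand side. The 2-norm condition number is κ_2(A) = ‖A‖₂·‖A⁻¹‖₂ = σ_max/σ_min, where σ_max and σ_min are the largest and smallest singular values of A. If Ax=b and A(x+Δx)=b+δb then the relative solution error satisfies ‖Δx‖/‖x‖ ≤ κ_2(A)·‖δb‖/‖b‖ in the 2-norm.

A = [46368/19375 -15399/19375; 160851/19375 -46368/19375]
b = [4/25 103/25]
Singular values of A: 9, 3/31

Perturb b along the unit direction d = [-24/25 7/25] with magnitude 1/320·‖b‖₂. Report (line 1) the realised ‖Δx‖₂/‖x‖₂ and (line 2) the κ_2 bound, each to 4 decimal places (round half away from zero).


σ_max = 9, σ_min = 3/31
condition number: 9 ÷ (3/31) = 93.0000
perturbation bound = 93.0000·1/320 = 0.2906
solve Ax = b  →  x = [3.3200 9.7956]
‖b‖₂ = 4.1231 and ‖x‖₂ = 10.3429
δb = ε·‖b‖·d = [-0.0124 0.0036]; solving A·Δx = δb gives ‖Δx‖ = 0.1331
realised ‖Δx‖/‖x‖ = 0.0129
tightness: 0.0129 against a bound of 0.2906 (unrounded ratio ≈ 0.0443)

0.0129
0.2906


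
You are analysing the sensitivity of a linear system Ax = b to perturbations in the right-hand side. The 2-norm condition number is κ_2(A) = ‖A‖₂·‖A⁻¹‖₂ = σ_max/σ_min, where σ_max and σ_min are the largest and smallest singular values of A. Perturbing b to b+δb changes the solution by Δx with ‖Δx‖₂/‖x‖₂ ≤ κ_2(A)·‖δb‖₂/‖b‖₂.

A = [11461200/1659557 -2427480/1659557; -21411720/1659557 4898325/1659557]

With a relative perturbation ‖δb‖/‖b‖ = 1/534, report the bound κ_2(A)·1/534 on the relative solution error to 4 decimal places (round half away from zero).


AᵀA = [2040902625600/9529859641 -459181305000/9529859641; -459181305000/9529859641 103412619225/9529859641]; tr = 1275618825/5669161, det = 12960000/5669161
λ_max, λ_min = (1275618825/5669161 ± √1626909497388140625/32139386443921)/2 = 225, 57600/5669161
κ_2(A) = √(λ_max/λ_min) = √(225 / (57600/5669161)) = 148.8125
κ_2(A)·‖δb‖/‖b‖ = 0.2787

0.2787


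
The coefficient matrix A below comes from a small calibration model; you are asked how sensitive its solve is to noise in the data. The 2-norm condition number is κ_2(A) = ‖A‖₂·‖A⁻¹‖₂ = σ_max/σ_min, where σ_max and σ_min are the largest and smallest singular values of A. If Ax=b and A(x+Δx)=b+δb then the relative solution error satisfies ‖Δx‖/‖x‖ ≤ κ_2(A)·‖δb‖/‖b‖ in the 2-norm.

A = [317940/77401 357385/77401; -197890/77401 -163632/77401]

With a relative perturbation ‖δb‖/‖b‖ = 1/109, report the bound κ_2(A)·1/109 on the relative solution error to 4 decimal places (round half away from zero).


AᵀA = [485281300/20729809 505218420/20729809; 505218420/20729809 534600241/20729809]; tr = 1212701/24649, det = 240100/24649
solving λ² − 1212701/24649·λ + 240100/24649 = 0 gives λ = 49, 4900/24649
κ_2(A) = √(λ_max/λ_min) = √(49 / (4900/24649)) = 15.7000
bound on ‖Δx‖/‖x‖: κ·ε = 15.7000·1/109 = 0.1440

0.1440


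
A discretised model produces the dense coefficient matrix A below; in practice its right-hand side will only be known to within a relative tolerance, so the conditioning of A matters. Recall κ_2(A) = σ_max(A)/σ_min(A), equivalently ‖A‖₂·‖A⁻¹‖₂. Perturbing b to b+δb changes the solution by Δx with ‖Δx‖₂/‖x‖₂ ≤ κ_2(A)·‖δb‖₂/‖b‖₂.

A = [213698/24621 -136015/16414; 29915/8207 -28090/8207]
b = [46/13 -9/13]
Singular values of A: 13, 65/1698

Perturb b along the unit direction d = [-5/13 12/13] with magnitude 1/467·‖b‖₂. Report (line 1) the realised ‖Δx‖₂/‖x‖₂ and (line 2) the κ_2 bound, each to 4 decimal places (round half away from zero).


from the listed singular values, σ₁ = 13, σ_n = 65/1698
condition number: 13 ÷ (65/1698) = 339.6000
perturbation bound = 339.6000·1/467 = 0.7272
solve Ax = b  →  x = [-35.8647 -37.9926]
‖b‖₂ = 3.6056 and ‖x‖₂ = 52.2467
Δx = A⁻¹·δb where δb = 1/467·3.6056·d; ‖Δx‖ = 0.2017
dividing the unrounded norms, ‖Δx‖/‖x‖ = 0.0039
realised/bound (from unrounded values) ≈ 0.0053

0.0039
0.7272


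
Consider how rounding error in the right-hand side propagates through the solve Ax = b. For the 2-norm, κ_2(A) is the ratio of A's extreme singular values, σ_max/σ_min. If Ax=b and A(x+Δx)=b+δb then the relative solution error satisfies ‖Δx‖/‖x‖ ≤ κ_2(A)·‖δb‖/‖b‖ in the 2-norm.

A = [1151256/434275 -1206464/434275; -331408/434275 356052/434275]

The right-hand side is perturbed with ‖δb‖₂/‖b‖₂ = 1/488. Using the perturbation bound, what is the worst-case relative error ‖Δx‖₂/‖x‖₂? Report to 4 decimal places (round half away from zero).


0.6137

M = AᵀA = [2296354624/301751641 -2411115840/301751641; -2411115840/301751641 2531725456/301751641]. tr(M)=5740880/358801, det(M)=1024/358801
char-poly roots: 16 and 64/358801
σ_max=√16=4, σ_min=√(64/358801)=(8/599) → κ = 299.5000
perturbation bound = 299.5000·1/488 = 0.6137


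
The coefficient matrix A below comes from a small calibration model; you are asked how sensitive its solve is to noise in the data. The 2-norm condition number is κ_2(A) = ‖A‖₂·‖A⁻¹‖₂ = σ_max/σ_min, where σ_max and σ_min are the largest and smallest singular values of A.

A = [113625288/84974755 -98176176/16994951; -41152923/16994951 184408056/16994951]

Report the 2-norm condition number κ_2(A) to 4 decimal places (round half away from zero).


304.7875

AᵀA = [191175719235921/24985152205225 -169896017018952/4997030441045; -169896017018952/4997030441045 151020389798208/999406088209]; tr = 2359717706241/14863267225, det = 4032758016/14863267225
solving λ² − 2359717706241/14863267225·λ + 4032758016/14863267225 = 0 gives λ = 3969/25, 1016064/594530689
κ = σ_max/σ_min = (63/5)/(1008/24383) = 304.7875


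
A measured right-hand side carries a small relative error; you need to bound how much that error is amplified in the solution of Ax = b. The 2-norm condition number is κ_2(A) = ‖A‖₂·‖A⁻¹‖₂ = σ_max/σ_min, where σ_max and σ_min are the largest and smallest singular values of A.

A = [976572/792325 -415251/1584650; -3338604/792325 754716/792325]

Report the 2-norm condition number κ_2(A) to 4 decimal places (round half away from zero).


289.8750

M = AᵀA = [19359951264/1004446249 -4355934570/1004446249; -4355934570/1004446249 3921309369/4017784996]. tr(M)=48400425/2390116, det(M)=2916/597529
eigenvalues of AᵀA: λ = (tr ± √(tr²−4·det))/2 = 81/4, 144/597529
κ = σ_max/σ_min = (9/2)/(12/773) = 289.8750


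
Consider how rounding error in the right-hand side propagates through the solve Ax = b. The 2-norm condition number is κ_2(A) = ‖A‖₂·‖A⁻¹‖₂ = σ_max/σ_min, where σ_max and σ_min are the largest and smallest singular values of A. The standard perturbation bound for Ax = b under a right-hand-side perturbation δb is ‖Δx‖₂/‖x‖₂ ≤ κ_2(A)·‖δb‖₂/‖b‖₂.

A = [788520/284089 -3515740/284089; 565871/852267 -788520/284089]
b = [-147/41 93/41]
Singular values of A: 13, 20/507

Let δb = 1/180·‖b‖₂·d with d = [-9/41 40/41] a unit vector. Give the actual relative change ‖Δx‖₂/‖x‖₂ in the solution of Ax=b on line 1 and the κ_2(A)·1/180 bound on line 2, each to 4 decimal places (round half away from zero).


0.0079
1.8308

largest singular value 13, smallest 20/507
κ_2(A) = 13 / (20/507) = 329.5500
perturbation bound = 329.5500·1/180 = 1.8308
solve Ax = b  →  x = [74.1445 16.9190]
2-norm of b is 4.2426; of x, 76.0504
Δx = A⁻¹·δb where δb = 1/180·4.2426·d; ‖Δx‖ = 0.5975
relative error = 0.0079
so the bound overstates the realised error by a factor of ≈ 233.0281 (computed from the unrounded values)


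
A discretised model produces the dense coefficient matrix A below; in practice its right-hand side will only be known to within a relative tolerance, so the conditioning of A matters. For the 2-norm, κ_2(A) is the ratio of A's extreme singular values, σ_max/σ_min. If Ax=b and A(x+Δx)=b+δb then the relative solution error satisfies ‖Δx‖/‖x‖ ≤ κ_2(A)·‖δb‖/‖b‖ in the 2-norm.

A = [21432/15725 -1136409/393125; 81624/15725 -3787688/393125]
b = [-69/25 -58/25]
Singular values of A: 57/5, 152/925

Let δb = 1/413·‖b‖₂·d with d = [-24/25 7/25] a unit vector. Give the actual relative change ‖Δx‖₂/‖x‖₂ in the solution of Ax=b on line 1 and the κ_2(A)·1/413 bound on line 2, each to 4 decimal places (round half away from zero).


from the listed singular values, σ₁ = 57/5, σ_n = 152/925
κ_2(A) = (57/5) / (152/925) = 69.3750
perturbation bound = 69.3750·1/413 = 0.1680
solve Ax = b  →  x = [10.6153 5.9598]
‖b‖ = 3.6056, ‖x‖ = 12.1739
δb = ε·‖b‖·d = [-0.0084 0.0024]; solving A·Δx = δb gives ‖Δx‖ = 0.0531
dividing the unrounded norms, ‖Δx‖/‖x‖ = 0.0044
tightness: 0.0044 against a bound of 0.1680 (unrounded ratio ≈ 0.0260)

0.0044
0.1680


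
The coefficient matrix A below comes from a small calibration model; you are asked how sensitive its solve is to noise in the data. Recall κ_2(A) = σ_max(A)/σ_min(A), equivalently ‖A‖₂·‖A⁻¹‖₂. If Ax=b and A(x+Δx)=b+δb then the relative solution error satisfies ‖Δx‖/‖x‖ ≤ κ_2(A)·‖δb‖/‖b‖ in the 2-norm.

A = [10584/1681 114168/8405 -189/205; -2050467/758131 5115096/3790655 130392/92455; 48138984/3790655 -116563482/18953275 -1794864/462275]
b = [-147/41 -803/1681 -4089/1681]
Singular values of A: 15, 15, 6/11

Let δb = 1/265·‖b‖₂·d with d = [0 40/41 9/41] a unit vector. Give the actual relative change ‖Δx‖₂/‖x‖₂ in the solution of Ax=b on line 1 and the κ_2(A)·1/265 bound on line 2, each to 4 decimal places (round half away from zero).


0.0163
0.1038

largest singular value 15, smallest 6/11
condition number: 15 ÷ (6/11) = 27.5000
κ_2(A)·‖δb‖/‖b‖ = 0.1038
solve Ax = b  →  x = [-0.7320 -0.0403 -1.7040]
‖b‖ = 4.3589, ‖x‖ = 1.8550
re-solving with b+δb shifts x by Δx of norm 0.0302
realised ‖Δx‖/‖x‖ = 0.0163
tightness: 0.0163 against a bound of 0.1038 (unrounded ratio ≈ 0.1567)
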